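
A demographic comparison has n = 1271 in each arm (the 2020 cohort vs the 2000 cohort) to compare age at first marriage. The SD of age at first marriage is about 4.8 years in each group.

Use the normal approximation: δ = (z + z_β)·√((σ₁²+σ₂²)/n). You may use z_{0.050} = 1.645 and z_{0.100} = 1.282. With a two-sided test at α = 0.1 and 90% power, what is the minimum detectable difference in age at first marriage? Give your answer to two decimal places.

Minimum detectable difference ≈ 0.56 years

δ = (z_{α/2} + z_β) · √((σ₁²+σ₂²)/n)
  = (1.645 + 1.282) · √(46.08/1271)
  = 2.927 · √0.03625
  = 2.927 · 0.1904
  = 0.5573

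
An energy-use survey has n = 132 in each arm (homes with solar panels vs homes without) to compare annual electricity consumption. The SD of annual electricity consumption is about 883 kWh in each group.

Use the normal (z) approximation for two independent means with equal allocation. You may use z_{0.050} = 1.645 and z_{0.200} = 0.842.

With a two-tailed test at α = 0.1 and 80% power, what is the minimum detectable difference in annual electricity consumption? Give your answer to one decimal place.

Minimum detectable difference ≈ 270.3 kWh

δ = (z_{α/2} + z_β) · √((σ₁²+σ₂²)/n)
  = (1.645 + 0.842) · √(1559378/132)
  = 2.487 · √11813.5
  = 2.487 · 108.6898
  = 270.3115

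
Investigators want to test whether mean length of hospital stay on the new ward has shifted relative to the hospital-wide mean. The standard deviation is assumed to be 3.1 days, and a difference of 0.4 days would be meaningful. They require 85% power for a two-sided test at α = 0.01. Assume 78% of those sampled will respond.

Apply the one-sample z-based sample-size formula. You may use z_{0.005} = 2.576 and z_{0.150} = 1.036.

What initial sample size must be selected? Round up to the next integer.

n = (z_{α/2} + z_β)² · σ² / δ²
  = (2.576 + 1.036)² · 3.1² / 0.4²
  = 13.0465 · 9.61 / 0.16
  = 783.61
Adjust for 78% response: 783.61 / 0.78 = 1004.63.
Round up → n = 1005.

n = 1005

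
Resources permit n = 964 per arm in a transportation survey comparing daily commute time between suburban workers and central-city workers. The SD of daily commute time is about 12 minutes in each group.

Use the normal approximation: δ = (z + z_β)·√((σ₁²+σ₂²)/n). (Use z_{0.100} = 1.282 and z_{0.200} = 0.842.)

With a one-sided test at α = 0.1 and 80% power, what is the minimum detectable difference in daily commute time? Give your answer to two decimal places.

δ = (z_α + z_β) · √((σ₁²+σ₂²)/n)
  = (1.282 + 0.842) · √(288/964)
  = 2.124 · √0.29876
  = 2.124 · 0.5466
  = 1.1609

Minimum detectable difference ≈ 1.16 minutes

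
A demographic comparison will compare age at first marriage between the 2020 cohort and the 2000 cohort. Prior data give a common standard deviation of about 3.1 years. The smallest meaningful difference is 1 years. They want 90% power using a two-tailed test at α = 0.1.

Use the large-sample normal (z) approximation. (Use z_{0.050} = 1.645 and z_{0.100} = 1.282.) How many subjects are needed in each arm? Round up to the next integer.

n = (z_{α/2} + z_β)² · (σ₁² + σ₂²) / δ²
  = (1.645 + 1.282)² · (2·3.1² = 19.22) / 1²
  = 8.5673 · 19.22 / 1
  = 164.66
Round up → n = 165 per group.

n = 165 per group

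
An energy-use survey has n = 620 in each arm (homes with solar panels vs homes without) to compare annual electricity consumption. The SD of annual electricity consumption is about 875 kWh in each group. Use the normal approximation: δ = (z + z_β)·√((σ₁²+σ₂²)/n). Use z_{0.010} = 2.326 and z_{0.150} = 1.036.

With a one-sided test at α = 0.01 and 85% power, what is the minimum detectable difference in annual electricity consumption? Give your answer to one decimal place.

Minimum detectable difference ≈ 167.1 kWh

δ = (z_α + z_β) · √((σ₁²+σ₂²)/n)
  = (2.326 + 1.036) · √(1531250/620)
  = 3.362 · √2469.8
  = 3.362 · 49.6967
  = 167.0802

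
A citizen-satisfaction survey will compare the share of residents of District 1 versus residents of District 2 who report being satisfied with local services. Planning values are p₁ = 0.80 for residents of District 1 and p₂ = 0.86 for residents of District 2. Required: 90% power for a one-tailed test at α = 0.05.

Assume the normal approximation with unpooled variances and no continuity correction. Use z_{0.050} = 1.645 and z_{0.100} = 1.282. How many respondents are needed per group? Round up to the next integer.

n = 668 per group

n = (z_α + z_β)² · [p₁(1−p₁) + p₂(1−p₂)] / (p₁ − p₂)²
  = (1.645 + 1.282)² · (0.80·0.20 + 0.86·0.14) / (-0.06)²
  = (2.927)² · (0.1600 + 0.1204) / 0.0036
  = 8.5673 · 0.2804 / 0.0036
  = 667.30
Round up → n = 668 per group.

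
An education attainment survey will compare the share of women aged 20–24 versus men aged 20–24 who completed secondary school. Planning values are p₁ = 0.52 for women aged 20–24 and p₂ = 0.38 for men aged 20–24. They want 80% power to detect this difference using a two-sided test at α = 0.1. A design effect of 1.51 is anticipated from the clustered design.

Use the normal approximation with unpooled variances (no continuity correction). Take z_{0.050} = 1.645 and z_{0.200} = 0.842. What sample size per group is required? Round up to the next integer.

n = (z_{α/2} + z_β)² · [p₁(1−p₁) + p₂(1−p₂)] / (p₁ − p₂)²
  = (1.645 + 0.842)² · (0.52·0.48 + 0.38·0.62) / (0.14)²
  = (2.487)² · (0.2496 + 0.2356) / 0.0196
  = 6.1852 · 0.4852 / 0.0196
  = 153.11
Design effect: 1.51 × 153.11 = 231.20.
Round up → n = 232 per group.

n = 232 per group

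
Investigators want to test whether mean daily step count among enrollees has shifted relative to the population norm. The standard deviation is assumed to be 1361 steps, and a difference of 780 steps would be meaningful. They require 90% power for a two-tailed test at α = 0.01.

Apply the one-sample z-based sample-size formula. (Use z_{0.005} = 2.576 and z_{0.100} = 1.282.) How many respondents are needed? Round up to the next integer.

n = (z_{α/2} + z_β)² · σ² / δ²
  = (2.576 + 1.282)² · 1361² / 780²
  = 14.8842 · 1852321 / 608400
  = 45.32
Round up → n = 46.

n = 46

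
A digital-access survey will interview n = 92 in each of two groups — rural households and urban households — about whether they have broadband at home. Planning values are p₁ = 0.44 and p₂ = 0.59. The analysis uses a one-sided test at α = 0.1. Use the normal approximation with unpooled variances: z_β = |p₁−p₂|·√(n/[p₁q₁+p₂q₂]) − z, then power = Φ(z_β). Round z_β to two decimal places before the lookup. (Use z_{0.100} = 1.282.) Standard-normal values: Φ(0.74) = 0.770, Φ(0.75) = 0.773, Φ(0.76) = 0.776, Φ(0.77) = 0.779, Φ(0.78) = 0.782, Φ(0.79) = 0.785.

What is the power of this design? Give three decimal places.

z_β = |p₁−p₂|·√(n/[p₁q₁+p₂q₂]) − z_α
    = 0.15 · √(92/0.4883) − 1.282
    = 0.15 · 13.7262 − 1.282
    = 2.0589 − 1.282 = 0.7769 → 0.78
Power = Φ(0.78) = 0.782.

Power ≈ 0.782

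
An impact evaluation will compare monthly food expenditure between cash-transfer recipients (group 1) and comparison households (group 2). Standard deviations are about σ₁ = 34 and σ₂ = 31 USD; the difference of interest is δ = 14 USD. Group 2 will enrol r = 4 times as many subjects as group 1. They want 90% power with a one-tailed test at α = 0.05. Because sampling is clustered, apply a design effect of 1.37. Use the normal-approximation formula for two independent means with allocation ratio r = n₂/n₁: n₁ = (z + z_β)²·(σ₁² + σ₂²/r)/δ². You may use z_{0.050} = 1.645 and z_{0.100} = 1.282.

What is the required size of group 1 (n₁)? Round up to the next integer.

n₁ = 84

n₁ = (z_α + z_β)² · (σ₁² + σ₂²/r) / δ²
   = (1.645 + 1.282)² · (34² + 31²/4) / 14²
   = 8.5673 · (1156 + 240.25) / 196
   = 8.5673 · 1396.2 / 196
   = 61.03
Design effect: 1.37 × 61.03 = 83.61.
Round up → n₁ = 84; n₂ = r·n₁ = 4 × 84 = 336.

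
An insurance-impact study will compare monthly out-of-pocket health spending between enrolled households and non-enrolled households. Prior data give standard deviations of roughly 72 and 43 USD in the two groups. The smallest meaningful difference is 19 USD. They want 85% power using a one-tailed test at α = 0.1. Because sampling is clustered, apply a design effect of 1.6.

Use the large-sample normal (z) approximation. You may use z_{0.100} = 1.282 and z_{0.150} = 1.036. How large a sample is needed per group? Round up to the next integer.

n = 168 per group

n = (z_α + z_β)² · (σ₁² + σ₂²) / δ²
  = (1.282 + 1.036)² · (72² + 43² = 7033) / 19²
  = 5.3731 · 7033 / 361
  = 104.68
Design effect: 1.6 × 104.68 = 167.49.
Round up → n = 168 per group.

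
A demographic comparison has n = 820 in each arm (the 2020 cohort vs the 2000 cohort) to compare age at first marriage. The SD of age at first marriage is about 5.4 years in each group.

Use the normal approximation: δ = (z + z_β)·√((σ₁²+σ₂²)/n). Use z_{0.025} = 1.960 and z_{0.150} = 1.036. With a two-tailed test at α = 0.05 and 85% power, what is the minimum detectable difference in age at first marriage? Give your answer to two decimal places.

Minimum detectable difference ≈ 0.80 years

δ = (z_{α/2} + z_β) · √((σ₁²+σ₂²)/n)
  = (1.960 + 1.036) · √(58.32/820)
  = 2.996 · √0.07112
  = 2.996 · 0.2667
  = 0.7990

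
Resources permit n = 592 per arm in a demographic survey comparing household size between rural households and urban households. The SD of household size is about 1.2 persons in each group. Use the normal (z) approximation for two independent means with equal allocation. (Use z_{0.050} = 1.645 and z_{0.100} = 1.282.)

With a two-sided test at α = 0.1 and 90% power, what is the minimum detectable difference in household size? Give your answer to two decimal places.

δ = (z_{α/2} + z_β) · √((σ₁²+σ₂²)/n)
  = (1.645 + 1.282) · √(2.88/592)
  = 2.927 · √0.00486
  = 2.927 · 0.0697
  = 0.2042

Minimum detectable difference ≈ 0.20 persons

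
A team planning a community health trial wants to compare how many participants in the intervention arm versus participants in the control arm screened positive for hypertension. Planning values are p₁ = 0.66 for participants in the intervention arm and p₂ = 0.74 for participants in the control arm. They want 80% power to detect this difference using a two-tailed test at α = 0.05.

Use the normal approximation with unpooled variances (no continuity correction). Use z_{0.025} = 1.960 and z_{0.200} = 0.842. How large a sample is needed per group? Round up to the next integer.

n = 512 per group

n = (z_{α/2} + z_β)² · [p₁(1−p₁) + p₂(1−p₂)] / (p₁ − p₂)²
  = (1.960 + 0.842)² · (0.66·0.34 + 0.74·0.26) / (-0.08)²
  = (2.802)² · (0.2244 + 0.1924) / 0.0064
  = 7.8512 · 0.4168 / 0.0064
  = 511.31
Round up → n = 512 per group.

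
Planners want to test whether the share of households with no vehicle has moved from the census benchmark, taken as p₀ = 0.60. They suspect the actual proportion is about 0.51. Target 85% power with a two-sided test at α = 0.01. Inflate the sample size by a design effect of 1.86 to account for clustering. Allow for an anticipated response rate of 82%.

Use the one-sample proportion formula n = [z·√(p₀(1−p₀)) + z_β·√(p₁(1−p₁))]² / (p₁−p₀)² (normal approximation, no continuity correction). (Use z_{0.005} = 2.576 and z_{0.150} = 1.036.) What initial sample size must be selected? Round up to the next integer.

n = [z_{α/2}·√(p₀q₀) + z_β·√(p₁q₁)]² / (p₁ − p₀)²
  = [2.576·√(0.60·0.40) + 1.036·√(0.51·0.49)]² / (-0.09)²
  = [2.576·0.4899 + 1.036·0.4999]² / 0.0081
  = [1.7799]² / 0.0081
  = 391.10
Design effect: 1.86 × 391.10 = 727.46.
Adjust for 82% response: 727.46 / 0.82 = 887.14.
Round up → n = 888.

n = 888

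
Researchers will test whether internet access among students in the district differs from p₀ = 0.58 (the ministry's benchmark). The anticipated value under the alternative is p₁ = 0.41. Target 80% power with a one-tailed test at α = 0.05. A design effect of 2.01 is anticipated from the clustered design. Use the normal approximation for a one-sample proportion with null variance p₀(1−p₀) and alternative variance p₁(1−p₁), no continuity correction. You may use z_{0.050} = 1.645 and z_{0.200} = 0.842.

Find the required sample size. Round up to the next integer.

n = 105

n = [z_α·√(p₀q₀) + z_β·√(p₁q₁)]² / (p₁ − p₀)²
  = [1.645·√(0.58·0.42) + 0.842·√(0.41·0.59)]² / (-0.17)²
  = [1.645·0.4936 + 0.842·0.4918]² / 0.0289
  = [1.2260]² / 0.0289
  = 52.01
Design effect: 2.01 × 52.01 = 104.54.
Round up → n = 105.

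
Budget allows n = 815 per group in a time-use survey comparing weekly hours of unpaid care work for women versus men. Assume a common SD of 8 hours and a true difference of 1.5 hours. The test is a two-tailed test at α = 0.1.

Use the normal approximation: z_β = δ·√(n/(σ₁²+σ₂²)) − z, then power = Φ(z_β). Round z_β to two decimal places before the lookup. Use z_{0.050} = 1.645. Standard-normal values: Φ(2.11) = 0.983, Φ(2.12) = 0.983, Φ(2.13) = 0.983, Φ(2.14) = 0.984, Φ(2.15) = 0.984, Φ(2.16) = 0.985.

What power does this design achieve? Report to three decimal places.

z_β = δ·√(n/(σ₁²+σ₂²)) − z_{α/2}
    = 1.5 · √(815/128) − 1.645
    = 1.5 · 2.52333 − 1.645
    = 3.7850 − 1.645 = 2.1400 → 2.14
Power = Φ(2.14) = 0.984.

Power ≈ 0.984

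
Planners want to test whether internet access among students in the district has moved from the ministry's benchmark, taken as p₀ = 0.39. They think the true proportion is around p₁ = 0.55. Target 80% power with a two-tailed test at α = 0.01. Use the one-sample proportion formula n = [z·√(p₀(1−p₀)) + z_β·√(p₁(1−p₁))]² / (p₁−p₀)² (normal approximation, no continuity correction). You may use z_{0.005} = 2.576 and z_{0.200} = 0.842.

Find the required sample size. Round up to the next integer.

n = 110

n = [z_{α/2}·√(p₀q₀) + z_β·√(p₁q₁)]² / (p₁ − p₀)²
  = [2.576·√(0.39·0.61) + 0.842·√(0.55·0.45)]² / (0.16)²
  = [2.576·0.4877 + 0.842·0.4975]² / 0.0256
  = [1.6753]² / 0.0256
  = 109.64
Round up → n = 110.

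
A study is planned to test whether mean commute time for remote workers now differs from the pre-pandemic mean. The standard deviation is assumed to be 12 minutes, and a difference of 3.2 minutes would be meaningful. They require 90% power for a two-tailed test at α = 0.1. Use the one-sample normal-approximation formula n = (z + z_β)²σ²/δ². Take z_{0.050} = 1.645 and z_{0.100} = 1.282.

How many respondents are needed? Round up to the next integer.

n = 121

n = (z_{α/2} + z_β)² · σ² / δ²
  = (1.645 + 1.282)² · 12² / 3.2²
  = 8.5673 · 144 / 10.24
  = 120.48
Round up → n = 121.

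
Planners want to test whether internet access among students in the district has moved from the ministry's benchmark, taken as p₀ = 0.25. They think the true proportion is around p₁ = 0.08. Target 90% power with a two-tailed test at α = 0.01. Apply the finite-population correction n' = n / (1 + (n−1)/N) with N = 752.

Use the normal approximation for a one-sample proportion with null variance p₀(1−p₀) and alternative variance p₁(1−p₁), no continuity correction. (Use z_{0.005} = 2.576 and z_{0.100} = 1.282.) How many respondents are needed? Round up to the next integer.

n = [z_{α/2}·√(p₀q₀) + z_β·√(p₁q₁)]² / (p₁ − p₀)²
  = [2.576·√(0.25·0.75) + 1.282·√(0.08·0.92)]² / (-0.17)²
  = [2.576·0.4330 + 1.282·0.2713]² / 0.0289
  = [1.4632]² / 0.0289
  = 74.09
Finite-population correction (N = 752): 74.09 / (1 + (74.09 − 1)/752) = 67.52.
Round up → n = 68.

n = 68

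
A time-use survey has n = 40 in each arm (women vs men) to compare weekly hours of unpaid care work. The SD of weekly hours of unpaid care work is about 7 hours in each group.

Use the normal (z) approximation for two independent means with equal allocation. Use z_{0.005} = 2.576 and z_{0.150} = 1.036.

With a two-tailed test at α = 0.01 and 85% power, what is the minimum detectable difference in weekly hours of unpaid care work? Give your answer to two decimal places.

Minimum detectable difference ≈ 5.65 hours

δ = (z_{α/2} + z_β) · √((σ₁²+σ₂²)/n)
  = (2.576 + 1.036) · √(98/40)
  = 3.612 · √2.45
  = 3.612 · 1.5652
  = 5.6537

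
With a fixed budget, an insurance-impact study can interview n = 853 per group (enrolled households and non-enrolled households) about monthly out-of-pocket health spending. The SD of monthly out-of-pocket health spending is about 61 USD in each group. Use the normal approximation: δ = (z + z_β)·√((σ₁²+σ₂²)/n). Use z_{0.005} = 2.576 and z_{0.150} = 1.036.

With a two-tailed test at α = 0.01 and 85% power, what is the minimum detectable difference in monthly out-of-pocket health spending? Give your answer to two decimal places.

δ = (z_{α/2} + z_β) · √((σ₁²+σ₂²)/n)
  = (2.576 + 1.036) · √(7442/853)
  = 3.612 · √8.7245
  = 3.612 · 2.9537
  = 10.6689

Minimum detectable difference ≈ 10.67 USD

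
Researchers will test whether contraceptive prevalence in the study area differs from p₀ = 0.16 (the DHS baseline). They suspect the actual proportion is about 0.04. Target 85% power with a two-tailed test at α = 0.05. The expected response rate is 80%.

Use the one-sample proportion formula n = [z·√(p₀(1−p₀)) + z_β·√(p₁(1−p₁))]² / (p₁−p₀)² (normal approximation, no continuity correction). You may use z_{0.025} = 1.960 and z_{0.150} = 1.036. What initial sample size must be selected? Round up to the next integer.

n = 74

n = [z_{α/2}·√(p₀q₀) + z_β·√(p₁q₁)]² / (p₁ − p₀)²
  = [1.960·√(0.16·0.84) + 1.036·√(0.04·0.96)]² / (-0.12)²
  = [1.960·0.3666 + 1.036·0.1960]² / 0.0144
  = [0.9216]² / 0.0144
  = 58.98
Adjust for 80% response: 58.98 / 0.80 = 73.72.
Round up → n = 74.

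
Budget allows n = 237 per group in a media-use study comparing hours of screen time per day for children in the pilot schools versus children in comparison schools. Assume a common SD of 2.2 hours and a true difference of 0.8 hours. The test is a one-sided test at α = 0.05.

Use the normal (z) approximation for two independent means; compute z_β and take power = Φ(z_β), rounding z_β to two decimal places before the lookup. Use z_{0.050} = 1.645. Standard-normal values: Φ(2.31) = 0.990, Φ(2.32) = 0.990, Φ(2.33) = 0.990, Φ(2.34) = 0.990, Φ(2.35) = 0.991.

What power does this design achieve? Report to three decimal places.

z_β = δ·√(n/(σ₁²+σ₂²)) − z_α
    = 0.8 · √(237/9.68) − 1.645
    = 0.8 · 4.94808 − 1.645
    = 3.9585 − 1.645 = 2.3135 → 2.31
Power = Φ(2.31) = 0.990.

Power ≈ 0.990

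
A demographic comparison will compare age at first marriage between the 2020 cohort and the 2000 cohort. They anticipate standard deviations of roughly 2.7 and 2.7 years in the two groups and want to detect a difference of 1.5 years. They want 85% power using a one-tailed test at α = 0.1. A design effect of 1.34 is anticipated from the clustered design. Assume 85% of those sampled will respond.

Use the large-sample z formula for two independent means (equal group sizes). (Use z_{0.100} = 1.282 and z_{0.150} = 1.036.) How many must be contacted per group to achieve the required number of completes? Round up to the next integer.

n = 55 per group

n = (z_α + z_β)² · (σ₁² + σ₂²) / δ²
  = (1.282 + 1.036)² · (2.7² + 2.7² = 14.58) / 1.5²
  = 5.3731 · 14.58 / 2.25
  = 34.82
Design effect: 1.34 × 34.82 = 46.66.
Adjust for 85% response: 46.66 / 0.85 = 54.89.
Round up → n = 55 per group.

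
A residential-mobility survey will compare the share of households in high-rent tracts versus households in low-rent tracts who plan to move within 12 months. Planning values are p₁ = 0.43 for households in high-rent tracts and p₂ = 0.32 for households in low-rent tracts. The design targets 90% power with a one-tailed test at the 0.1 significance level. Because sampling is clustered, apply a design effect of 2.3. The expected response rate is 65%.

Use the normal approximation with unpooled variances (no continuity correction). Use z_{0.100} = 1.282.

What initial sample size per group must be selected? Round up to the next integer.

n = (z_α + z_β)² · [p₁(1−p₁) + p₂(1−p₂)] / (p₁ − p₂)²
  = (1.282 + 1.282)² · (0.43·0.57 + 0.32·0.68) / (0.11)²
  = (2.564)² · (0.2451 + 0.2176) / 0.0121
  = 6.5741 · 0.4627 / 0.0121
  = 251.39
Design effect: 2.3 × 251.39 = 578.20.
Adjust for 65% response: 578.20 / 0.65 = 889.54.
Round up → n = 890 per group.

n = 890 per group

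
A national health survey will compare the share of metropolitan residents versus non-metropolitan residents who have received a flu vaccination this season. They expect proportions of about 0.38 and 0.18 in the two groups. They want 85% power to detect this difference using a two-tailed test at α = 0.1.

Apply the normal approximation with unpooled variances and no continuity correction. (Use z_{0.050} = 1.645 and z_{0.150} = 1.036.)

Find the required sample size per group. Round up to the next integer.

n = (z_{α/2} + z_β)² · [p₁(1−p₁) + p₂(1−p₂)] / (p₁ − p₂)²
  = (1.645 + 1.036)² · (0.38·0.62 + 0.18·0.82) / (0.20)²
  = (2.681)² · (0.2356 + 0.1476) / 0.0400
  = 7.1878 · 0.3832 / 0.0400
  = 68.86
Round up → n = 69 per group.

n = 69 per group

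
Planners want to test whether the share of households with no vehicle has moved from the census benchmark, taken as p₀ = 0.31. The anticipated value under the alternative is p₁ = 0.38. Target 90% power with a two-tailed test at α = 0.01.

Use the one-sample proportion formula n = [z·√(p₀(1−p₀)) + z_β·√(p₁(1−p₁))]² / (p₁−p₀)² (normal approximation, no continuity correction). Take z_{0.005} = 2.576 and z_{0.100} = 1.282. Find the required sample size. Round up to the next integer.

n = [z_{α/2}·√(p₀q₀) + z_β·√(p₁q₁)]² / (p₁ − p₀)²
  = [2.576·√(0.31·0.69) + 1.282·√(0.38·0.62)]² / (0.07)²
  = [2.576·0.4625 + 1.282·0.4854]² / 0.0049
  = [1.8136]² / 0.0049
  = 671.29
Round up → n = 672.

n = 672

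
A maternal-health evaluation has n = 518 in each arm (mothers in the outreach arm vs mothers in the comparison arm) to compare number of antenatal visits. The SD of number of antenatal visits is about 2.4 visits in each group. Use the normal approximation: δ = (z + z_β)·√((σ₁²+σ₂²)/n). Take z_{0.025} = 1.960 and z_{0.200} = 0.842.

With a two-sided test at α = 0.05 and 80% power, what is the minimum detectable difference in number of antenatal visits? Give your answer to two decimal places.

Minimum detectable difference ≈ 0.42 visits

δ = (z_{α/2} + z_β) · √((σ₁²+σ₂²)/n)
  = (1.960 + 0.842) · √(11.52/518)
  = 2.802 · √0.02224
  = 2.802 · 0.1491
  = 0.4179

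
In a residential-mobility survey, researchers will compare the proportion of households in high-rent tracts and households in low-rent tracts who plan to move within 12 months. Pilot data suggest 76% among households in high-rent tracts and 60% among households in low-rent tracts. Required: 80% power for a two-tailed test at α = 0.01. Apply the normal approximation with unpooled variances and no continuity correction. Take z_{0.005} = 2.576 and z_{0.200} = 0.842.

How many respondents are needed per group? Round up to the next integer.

n = (z_{α/2} + z_β)² · [p₁(1−p₁) + p₂(1−p₂)] / (p₁ − p₂)²
  = (2.576 + 0.842)² · (0.76·0.24 + 0.60·0.40) / (0.16)²
  = (3.418)² · (0.1824 + 0.2400) / 0.0256
  = 11.6827 · 0.4224 / 0.0256
  = 192.76
Round up → n = 193 per group.

n = 193 per group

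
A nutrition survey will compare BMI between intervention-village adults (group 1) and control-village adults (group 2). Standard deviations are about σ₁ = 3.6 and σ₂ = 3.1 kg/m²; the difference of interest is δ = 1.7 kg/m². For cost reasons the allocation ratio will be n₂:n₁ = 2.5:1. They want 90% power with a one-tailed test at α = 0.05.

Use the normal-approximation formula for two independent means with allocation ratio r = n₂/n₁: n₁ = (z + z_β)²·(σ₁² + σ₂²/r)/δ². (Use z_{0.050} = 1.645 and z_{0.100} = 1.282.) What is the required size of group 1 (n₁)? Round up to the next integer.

n₁ = (z_α + z_β)² · (σ₁² + σ₂²/r) / δ²
   = (1.645 + 1.282)² · (3.6² + 3.1²/2.5) / 1.7²
   = 8.5673 · (12.96 + 3.844) / 2.89
   = 8.5673 · 16.804 / 2.89
   = 49.82
Round up → n₁ = 50; n₂ = r·n₁ = 2.5 × 50 = 125.

n₁ = 50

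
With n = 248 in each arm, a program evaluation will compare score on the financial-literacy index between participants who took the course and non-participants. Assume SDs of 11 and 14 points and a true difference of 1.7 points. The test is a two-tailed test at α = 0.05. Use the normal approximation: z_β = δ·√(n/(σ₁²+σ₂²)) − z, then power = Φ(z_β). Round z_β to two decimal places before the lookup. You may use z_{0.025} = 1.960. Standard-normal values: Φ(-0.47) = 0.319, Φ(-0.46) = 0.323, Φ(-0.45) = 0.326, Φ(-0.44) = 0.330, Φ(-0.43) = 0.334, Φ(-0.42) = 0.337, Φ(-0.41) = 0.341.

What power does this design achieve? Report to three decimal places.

z_β = δ·√(n/(σ₁²+σ₂²)) − z_{α/2}
    = 1.7 · √(248/317) − 1.960
    = 1.7 · 0.88450 − 1.960
    = 1.5036 − 1.960 = -0.4564 → -0.46
Power = Φ(-0.46) = 0.323.

Power ≈ 0.323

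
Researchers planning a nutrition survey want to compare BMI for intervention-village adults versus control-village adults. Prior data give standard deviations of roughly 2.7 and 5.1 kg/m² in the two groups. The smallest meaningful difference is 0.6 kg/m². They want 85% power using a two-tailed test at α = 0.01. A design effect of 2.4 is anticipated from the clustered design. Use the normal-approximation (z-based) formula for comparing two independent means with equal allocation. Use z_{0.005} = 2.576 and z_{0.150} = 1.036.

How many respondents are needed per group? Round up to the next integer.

n = (z_{α/2} + z_β)² · (σ₁² + σ₂²) / δ²
  = (2.576 + 1.036)² · (2.7² + 5.1² = 33.3) / 0.6²
  = 13.0465 · 33.3 / 0.36
  = 1206.81
Design effect: 2.4 × 1206.81 = 2896.33.
Round up → n = 2897 per group.

n = 2897 per group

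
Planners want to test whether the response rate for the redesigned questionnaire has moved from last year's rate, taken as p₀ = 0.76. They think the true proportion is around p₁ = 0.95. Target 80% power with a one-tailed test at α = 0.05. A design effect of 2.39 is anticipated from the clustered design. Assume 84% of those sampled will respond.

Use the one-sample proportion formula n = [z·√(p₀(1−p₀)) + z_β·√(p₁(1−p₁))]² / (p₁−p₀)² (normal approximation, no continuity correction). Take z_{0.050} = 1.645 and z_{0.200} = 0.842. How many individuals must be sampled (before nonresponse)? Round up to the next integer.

n = 62

n = [z_α·√(p₀q₀) + z_β·√(p₁q₁)]² / (p₁ − p₀)²
  = [1.645·√(0.76·0.24) + 0.842·√(0.95·0.05)]² / (0.19)²
  = [1.645·0.4271 + 0.842·0.2179]² / 0.0361
  = [0.8861]² / 0.0361
  = 21.75
Design effect: 2.39 × 21.75 = 51.98.
Adjust for 84% response: 51.98 / 0.84 = 61.88.
Round up → n = 62.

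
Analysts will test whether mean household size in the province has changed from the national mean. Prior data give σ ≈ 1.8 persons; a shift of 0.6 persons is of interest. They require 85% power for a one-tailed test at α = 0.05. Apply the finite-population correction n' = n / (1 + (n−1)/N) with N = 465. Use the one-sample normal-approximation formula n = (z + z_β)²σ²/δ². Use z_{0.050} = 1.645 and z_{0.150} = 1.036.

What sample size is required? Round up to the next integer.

n = 57

n = (z_α + z_β)² · σ² / δ²
  = (1.645 + 1.036)² · 1.8² / 0.6²
  = 7.1878 · 3.24 / 0.36
  = 64.69
Finite-population correction (N = 465): 64.69 / (1 + (64.69 − 1)/465) = 56.90.
Round up → n = 57.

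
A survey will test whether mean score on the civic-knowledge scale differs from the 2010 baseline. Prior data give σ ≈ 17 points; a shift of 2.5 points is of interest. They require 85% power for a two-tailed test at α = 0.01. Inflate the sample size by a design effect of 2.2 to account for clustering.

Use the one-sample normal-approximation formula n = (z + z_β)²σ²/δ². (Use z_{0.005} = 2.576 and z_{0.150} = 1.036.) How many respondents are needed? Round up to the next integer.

n = 1328

n = (z_{α/2} + z_β)² · σ² / δ²
  = (2.576 + 1.036)² · 17² / 2.5²
  = 13.0465 · 289 / 6.25
  = 603.27
Design effect: 2.2 × 603.27 = 1327.20.
Round up → n = 1328.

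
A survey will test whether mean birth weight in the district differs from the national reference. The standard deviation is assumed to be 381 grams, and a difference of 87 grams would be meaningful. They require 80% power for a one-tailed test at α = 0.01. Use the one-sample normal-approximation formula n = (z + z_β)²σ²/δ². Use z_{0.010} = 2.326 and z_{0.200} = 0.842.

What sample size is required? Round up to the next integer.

n = 193

n = (z_α + z_β)² · σ² / δ²
  = (2.326 + 0.842)² · 381² / 87²
  = 10.0362 · 145161 / 7569
  = 192.48
Round up → n = 193.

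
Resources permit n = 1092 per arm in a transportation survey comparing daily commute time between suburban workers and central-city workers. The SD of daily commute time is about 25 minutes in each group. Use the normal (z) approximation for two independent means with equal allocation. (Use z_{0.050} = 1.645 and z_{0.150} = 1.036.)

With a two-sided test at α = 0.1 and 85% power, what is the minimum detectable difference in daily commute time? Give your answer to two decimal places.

Minimum detectable difference ≈ 2.87 minutes

δ = (z_{α/2} + z_β) · √((σ₁²+σ₂²)/n)
  = (1.645 + 1.036) · √(1250/1092)
  = 2.681 · √1.1447
  = 2.681 · 1.0699
  = 2.8684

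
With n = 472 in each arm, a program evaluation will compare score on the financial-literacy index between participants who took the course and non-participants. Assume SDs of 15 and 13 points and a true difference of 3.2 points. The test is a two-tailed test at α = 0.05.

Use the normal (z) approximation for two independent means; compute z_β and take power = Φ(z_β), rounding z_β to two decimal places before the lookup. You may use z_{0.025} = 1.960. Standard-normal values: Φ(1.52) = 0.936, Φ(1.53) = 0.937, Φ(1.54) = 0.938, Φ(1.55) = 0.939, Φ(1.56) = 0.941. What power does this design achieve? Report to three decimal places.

Power ≈ 0.938

z_β = δ·√(n/(σ₁²+σ₂²)) − z_{α/2}
    = 3.2 · √(472/394) − 1.960
    = 3.2 · 1.09452 − 1.960
    = 3.5025 − 1.960 = 1.5425 → 1.54
Power = Φ(1.54) = 0.938.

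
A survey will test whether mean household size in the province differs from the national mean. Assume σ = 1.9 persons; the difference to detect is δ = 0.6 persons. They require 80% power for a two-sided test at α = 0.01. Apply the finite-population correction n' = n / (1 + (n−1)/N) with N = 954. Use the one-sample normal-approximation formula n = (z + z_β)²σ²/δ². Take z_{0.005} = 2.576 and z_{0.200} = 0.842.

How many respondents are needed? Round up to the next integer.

n = (z_{α/2} + z_β)² · σ² / δ²
  = (2.576 + 0.842)² · 1.9² / 0.6²
  = 11.6827 · 3.61 / 0.36
  = 117.15
Finite-population correction (N = 954): 117.15 / (1 + (117.15 − 1)/954) = 104.44.
Round up → n = 105.

n = 105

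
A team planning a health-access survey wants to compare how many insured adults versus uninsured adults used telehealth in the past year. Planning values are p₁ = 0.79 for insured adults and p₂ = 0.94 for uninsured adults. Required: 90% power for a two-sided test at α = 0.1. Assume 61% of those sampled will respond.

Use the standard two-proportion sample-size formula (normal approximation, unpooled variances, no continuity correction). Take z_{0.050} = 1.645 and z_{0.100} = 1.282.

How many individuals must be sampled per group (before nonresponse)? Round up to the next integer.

n = 139 per group

n = (z_{α/2} + z_β)² · [p₁(1−p₁) + p₂(1−p₂)] / (p₁ − p₂)²
  = (1.645 + 1.282)² · (0.79·0.21 + 0.94·0.06) / (-0.15)²
  = (2.927)² · (0.1659 + 0.0564) / 0.0225
  = 8.5673 · 0.2223 / 0.0225
  = 84.65
Adjust for 61% response: 84.65 / 0.61 = 138.76.
Round up → n = 139 per group.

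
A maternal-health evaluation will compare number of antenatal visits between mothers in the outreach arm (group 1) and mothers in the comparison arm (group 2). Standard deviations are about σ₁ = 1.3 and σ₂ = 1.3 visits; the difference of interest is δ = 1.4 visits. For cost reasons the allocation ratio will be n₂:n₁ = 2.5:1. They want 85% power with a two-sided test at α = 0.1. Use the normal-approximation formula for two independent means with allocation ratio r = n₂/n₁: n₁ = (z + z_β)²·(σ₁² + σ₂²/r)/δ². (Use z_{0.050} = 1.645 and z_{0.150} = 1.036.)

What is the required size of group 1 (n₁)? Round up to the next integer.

n₁ = (z_{α/2} + z_β)² · (σ₁² + σ₂²/r) / δ²
   = (1.645 + 1.036)² · (1.3² + 1.3²/2.5) / 1.4²
   = 7.1878 · (1.69 + 0.676) / 1.96
   = 7.1878 · 2.366 / 1.96
   = 8.68
Round up → n₁ = 9; n₂ = r·n₁ = 2.5 × 9 = 23.

n₁ = 9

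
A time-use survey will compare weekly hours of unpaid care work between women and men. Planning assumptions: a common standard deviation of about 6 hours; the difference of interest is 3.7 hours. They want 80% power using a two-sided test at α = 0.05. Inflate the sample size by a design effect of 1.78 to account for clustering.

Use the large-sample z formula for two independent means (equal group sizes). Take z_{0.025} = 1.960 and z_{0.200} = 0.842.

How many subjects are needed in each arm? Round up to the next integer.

n = (z_{α/2} + z_β)² · (σ₁² + σ₂²) / δ²
  = (1.960 + 0.842)² · (2·6² = 72) / 3.7²
  = 7.8512 · 72 / 13.69
  = 41.29
Design effect: 1.78 × 41.29 = 73.50.
Round up → n = 74 per group.

n = 74 per group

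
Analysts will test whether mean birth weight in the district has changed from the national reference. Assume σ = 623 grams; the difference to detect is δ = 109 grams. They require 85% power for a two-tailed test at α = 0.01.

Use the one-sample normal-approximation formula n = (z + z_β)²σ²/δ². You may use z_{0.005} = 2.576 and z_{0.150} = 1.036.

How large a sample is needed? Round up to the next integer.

n = (z_{α/2} + z_β)² · σ² / δ²
  = (2.576 + 1.036)² · 623² / 109²
  = 13.0465 · 388129 / 11881
  = 426.21
Round up → n = 427.

n = 427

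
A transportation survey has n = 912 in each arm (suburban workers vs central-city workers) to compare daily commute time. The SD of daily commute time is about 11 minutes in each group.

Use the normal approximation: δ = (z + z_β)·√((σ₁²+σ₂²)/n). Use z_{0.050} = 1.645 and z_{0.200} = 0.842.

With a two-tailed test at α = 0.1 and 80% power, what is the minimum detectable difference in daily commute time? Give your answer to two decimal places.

Minimum detectable difference ≈ 1.28 minutes

δ = (z_{α/2} + z_β) · √((σ₁²+σ₂²)/n)
  = (1.645 + 0.842) · √(242/912)
  = 2.487 · √0.26535
  = 2.487 · 0.5151
  = 1.2811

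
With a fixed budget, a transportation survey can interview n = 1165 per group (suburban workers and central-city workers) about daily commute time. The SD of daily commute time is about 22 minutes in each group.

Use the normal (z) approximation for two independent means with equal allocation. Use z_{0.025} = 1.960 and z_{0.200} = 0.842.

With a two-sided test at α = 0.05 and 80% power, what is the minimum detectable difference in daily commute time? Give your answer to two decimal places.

δ = (z_{α/2} + z_β) · √((σ₁²+σ₂²)/n)
  = (1.960 + 0.842) · √(968/1165)
  = 2.802 · √0.8309
  = 2.802 · 0.9115
  = 2.5541

Minimum detectable difference ≈ 2.55 minutes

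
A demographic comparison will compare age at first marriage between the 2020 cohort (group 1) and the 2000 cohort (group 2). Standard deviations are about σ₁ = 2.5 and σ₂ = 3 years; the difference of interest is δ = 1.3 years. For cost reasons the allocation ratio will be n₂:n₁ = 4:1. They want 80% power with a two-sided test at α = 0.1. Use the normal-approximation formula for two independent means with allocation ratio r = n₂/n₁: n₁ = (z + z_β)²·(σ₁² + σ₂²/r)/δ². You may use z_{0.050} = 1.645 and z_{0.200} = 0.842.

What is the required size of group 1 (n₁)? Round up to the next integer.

n₁ = 32

n₁ = (z_{α/2} + z_β)² · (σ₁² + σ₂²/r) / δ²
   = (1.645 + 0.842)² · (2.5² + 3²/4) / 1.3²
   = 6.1852 · (6.25 + 2.25) / 1.69
   = 6.1852 · 8.5 / 1.69
   = 31.11
Round up → n₁ = 32; n₂ = r·n₁ = 4 × 32 = 128.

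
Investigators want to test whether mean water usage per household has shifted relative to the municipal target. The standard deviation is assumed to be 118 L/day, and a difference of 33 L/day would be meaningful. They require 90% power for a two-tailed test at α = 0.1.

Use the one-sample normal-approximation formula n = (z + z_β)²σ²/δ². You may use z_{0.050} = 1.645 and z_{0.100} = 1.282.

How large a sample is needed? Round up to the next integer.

n = 110

n = (z_{α/2} + z_β)² · σ² / δ²
  = (1.645 + 1.282)² · 118² / 33²
  = 8.5673 · 13924 / 1089
  = 109.54
Round up → n = 110.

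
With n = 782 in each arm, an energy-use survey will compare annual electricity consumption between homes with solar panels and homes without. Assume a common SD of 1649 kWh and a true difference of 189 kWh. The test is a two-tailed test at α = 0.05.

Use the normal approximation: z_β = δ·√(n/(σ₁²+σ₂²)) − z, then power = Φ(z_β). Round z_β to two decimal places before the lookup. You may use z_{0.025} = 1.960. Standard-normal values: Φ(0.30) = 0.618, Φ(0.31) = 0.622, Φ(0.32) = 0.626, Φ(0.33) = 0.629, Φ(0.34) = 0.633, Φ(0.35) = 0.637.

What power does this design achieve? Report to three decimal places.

Power ≈ 0.622

z_β = δ·√(n/(σ₁²+σ₂²)) − z_{α/2}
    = 189 · √(782/5438402) − 1.960
    = 189 · 0.01199 − 1.960
    = 2.2664 − 1.960 = 0.3064 → 0.31
Power = Φ(0.31) = 0.622.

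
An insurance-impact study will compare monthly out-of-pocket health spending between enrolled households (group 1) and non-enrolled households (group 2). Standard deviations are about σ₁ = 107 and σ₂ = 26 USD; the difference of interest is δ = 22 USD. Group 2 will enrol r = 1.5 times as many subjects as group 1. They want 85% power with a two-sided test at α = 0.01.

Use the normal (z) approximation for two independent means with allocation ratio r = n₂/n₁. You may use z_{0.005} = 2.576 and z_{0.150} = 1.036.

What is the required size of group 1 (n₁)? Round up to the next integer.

n₁ = 321

n₁ = (z_{α/2} + z_β)² · (σ₁² + σ₂²/r) / δ²
   = (2.576 + 1.036)² · (107² + 26²/1.5) / 22²
   = 13.0465 · (11449 + 450.6667) / 484
   = 13.0465 · 11899.7 / 484
   = 320.76
Round up → n₁ = 321; n₂ = r·n₁ = 1.5 × 321 = 482.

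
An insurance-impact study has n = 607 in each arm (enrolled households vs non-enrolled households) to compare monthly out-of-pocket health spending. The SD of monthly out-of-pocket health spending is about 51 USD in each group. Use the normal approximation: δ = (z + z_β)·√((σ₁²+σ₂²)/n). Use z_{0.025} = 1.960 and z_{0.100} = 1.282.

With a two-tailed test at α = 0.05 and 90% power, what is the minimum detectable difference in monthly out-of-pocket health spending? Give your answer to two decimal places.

δ = (z_{α/2} + z_β) · √((σ₁²+σ₂²)/n)
  = (1.960 + 1.282) · √(5202/607)
  = 3.242 · √8.57
  = 3.242 · 2.9275
  = 9.4908

Minimum detectable difference ≈ 9.49 USD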